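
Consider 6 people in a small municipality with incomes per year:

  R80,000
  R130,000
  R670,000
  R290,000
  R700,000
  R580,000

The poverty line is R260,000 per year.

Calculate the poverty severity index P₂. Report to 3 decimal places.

Poor units: R80,000, R130,000 (q = 2 of N = 6).
Gap ratios (z−y)/z: (260000−80000)/260000 = 0.6923; (260000−130000)/260000 = 0.5000.
Squared: 0.4793; 0.2500.
Sum = 0.729290; P₂ = 0.729290 / 6 = 0.122.

0.122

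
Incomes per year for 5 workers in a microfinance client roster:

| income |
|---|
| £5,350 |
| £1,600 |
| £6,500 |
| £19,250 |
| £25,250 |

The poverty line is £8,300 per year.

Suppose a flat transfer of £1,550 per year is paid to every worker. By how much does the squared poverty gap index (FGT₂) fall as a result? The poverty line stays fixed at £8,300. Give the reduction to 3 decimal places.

0.082

Before: below the line — £1,600, £5,350, £6,500; squared poverty gap index (FGT₂) = 0.16499.
After the £1,550 transfer: below the line — £3,150, £6,900, £8,050; squared poverty gap index (FGT₂) = 0.08287.
Reduction = 0.16499 − 0.08287 = 0.082.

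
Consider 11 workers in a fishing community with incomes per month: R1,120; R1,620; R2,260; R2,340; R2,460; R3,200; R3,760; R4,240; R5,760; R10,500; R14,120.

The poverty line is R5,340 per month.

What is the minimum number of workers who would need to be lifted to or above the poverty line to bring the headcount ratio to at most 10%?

8 of the 11 workers are poor, so H = 8/11 = 0.727.
A headcount ratio of at most 10% allows at most ⌊0.10 × 11⌋ = 1 poor workers.
So at least 8 − 1 = 7 must be lifted.

7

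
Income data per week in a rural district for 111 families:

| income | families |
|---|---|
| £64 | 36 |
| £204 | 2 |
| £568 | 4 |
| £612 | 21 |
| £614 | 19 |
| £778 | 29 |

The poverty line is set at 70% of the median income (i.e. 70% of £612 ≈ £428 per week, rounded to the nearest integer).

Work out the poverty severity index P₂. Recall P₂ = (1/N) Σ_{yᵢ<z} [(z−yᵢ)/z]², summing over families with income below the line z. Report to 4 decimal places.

0.2395

Below z: 36×£64, 2×£204 (q = 38 of N = 111).
Shortfall ratios: (428−64)/428 = 0.8505 (×36); (428−204)/428 = 0.5234 (×2).
Squared: 0.7233 (×36); 0.2739 (×2).
Sum = 26.586427; P₂ = 26.586427 / 111 = 0.2395.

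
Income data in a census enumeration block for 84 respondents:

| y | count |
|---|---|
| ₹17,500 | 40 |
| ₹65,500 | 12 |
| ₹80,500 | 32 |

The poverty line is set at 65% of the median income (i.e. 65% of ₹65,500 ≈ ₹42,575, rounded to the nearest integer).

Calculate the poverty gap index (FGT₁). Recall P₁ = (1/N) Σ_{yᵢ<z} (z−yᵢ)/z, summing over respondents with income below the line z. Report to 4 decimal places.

0.2805

Below z: 40×₹17,500 (q = 40 of N = 84).
Normalized shortfalls: (42575−17500)/42575 = 0.5890 (×40).
Σ = 23.558426. Dividing by the full population N = 84 gives P₁ = 0.2805.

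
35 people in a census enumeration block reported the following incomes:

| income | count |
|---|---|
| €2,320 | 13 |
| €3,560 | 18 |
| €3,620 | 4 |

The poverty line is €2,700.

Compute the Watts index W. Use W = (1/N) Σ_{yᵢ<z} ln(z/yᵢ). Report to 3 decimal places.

Below z: 13×€2,320 (q = 13 of N = 35).
Log gaps: ln(2700/2320) = 0.1517 (×13).
W = 1.971900 / 35 = 0.056.

0.056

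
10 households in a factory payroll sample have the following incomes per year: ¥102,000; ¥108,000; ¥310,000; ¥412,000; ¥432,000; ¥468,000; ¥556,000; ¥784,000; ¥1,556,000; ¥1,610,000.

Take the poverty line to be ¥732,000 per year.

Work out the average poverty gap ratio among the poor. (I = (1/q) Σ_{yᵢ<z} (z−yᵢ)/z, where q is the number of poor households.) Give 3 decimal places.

Incomes under z: ¥102,000, ¥108,000, ¥310,000, ¥412,000, ¥432,000, ¥468,000, ¥556,000 (q = 7 of N = 10).
Relative gaps: 0.8607, 0.8525, 0.5765, 0.4372, 0.4098, 0.3607, 0.2404; sum = 3.737705.
I averages over the q = 7 poor units only: 3.737705 / 7 = 0.534.

0.534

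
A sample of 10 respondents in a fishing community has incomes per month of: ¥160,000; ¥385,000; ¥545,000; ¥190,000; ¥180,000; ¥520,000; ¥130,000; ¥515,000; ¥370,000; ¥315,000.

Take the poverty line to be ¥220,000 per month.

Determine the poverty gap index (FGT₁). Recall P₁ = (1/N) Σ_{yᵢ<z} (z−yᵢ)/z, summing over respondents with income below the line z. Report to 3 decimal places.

0.100

Incomes under z: ¥130,000, ¥160,000, ¥180,000, ¥190,000 (q = 4 of N = 10).
Shortfall ratios: (220000−130000)/220000 = 0.4091; (220000−160000)/220000 = 0.2727; (220000−180000)/220000 = 0.1818; (220000−190000)/220000 = 0.1364.
Σ = 1.000000. Dividing by the full population N = 10 gives P₁ = 0.100.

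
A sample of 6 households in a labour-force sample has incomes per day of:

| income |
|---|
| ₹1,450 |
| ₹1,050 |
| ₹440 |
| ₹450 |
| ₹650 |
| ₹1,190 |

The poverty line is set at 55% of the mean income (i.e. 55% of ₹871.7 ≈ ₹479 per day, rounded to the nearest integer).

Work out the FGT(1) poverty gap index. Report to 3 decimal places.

0.024

Below z: ₹440, ₹450 (q = 2 of N = 6).
Shortfall ratios: (479−440)/479 = 0.0814; (479−450)/479 = 0.0605.
Σ = 0.141962. Dividing by the full population N = 6 gives P₁ = 0.024.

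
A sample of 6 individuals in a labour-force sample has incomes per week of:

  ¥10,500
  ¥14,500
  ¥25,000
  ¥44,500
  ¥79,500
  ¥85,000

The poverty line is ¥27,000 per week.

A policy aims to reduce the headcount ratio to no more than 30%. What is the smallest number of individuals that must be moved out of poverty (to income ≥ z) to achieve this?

2

Currently q = 3 of N = 6 are below the line (H = 0.500).
A headcount ratio of at most 30% allows at most ⌊0.30 × 6⌋ = 1 poor individuals.
So at least 3 − 1 = 2 must be lifted.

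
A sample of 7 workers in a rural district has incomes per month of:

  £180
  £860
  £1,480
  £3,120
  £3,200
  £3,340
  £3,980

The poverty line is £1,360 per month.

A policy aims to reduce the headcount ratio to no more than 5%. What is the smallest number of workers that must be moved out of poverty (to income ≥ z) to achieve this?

2

2 of the 7 workers are poor, so H = 2/7 = 0.286.
A headcount ratio of at most 5% allows at most ⌊0.05 × 7⌋ = 0 poor workers.
So at least 2 − 0 = 2 must be lifted.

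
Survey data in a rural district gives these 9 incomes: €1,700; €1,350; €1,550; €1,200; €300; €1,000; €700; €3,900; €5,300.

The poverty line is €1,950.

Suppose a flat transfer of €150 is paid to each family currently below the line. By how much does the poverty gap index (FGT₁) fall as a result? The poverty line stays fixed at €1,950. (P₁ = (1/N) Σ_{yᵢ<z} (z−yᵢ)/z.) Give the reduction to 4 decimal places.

0.0598

Before: below the line — €300, €700, €1,000, €1,200, €1,350, €1,550, €1,700; poverty gap index (FGT₁) = 0.333333.
After the €150 transfer: below the line — €450, €850, €1,150, €1,350, €1,500, €1,700, €1,850; poverty gap index (FGT₁) = 0.273504.
Reduction = 0.333333 − 0.273504 = 0.0598.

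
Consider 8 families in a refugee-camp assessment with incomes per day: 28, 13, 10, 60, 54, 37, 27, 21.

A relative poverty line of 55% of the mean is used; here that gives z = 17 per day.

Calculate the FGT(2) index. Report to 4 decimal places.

Below the line: 10, 13 (q = 2 of N = 8).
Gap ratios (z−y)/z: (17−10)/17 = 0.4118; (17−13)/17 = 0.2353.
Squared: 0.1696; 0.0554.
Sum = 0.224913; P₂ = 0.224913 / 8 = 0.0281.

0.0281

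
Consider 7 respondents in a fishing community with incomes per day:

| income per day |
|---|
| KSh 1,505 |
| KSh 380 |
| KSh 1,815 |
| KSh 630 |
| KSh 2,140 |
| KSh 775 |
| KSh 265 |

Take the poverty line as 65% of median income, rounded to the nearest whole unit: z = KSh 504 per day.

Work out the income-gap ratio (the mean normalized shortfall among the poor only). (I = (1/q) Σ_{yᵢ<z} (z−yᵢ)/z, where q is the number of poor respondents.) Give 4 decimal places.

Poor units: KSh 265, KSh 380 (q = 2 of N = 7).
Relative gaps: 0.4742, 0.2460; sum = 0.720238.
I averages over the q = 2 poor units only: 0.720238 / 2 = 0.3601.

0.3601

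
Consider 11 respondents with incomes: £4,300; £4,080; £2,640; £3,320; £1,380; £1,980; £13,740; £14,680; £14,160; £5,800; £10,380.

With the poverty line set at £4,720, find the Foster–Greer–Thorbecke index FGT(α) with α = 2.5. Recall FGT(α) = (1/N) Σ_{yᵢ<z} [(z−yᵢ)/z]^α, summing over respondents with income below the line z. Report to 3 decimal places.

0.079

Below the line: £1,380, £1,980, £2,640, £3,320, £4,080, £4,300 (q = 6 of N = 11).
Relative gaps: (4720−1380)/4720 = 0.7076; (4720−1980)/4720 = 0.5805; (4720−2640)/4720 = 0.4407; (4720−3320)/4720 = 0.2966; (4720−4080)/4720 = 0.1356; (4720−4300)/4720 = 0.0890.
Raised to α = 2.5: 0.42122; 0.25676; 0.12891; 0.04791; 0.00677; 0.00236.
Sum = 0.863940; FGT(2.5) = 0.863940 / 11 = 0.079.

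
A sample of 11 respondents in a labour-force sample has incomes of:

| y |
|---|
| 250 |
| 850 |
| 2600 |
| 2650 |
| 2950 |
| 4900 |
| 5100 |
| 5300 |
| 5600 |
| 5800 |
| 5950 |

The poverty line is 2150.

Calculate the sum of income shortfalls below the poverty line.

3200

Below the line: 250, 850 (q = 2 of N = 11).
Individual gaps: 2150−250 = 1900; 2150−850 = 1300.
Aggregate gap = 3200.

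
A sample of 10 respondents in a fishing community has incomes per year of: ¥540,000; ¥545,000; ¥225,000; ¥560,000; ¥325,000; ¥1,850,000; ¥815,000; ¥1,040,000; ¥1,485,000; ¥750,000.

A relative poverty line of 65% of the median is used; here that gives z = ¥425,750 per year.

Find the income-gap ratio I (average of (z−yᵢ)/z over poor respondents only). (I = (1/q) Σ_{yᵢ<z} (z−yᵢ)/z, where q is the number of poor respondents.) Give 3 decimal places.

0.354

Below the line: ¥225,000, ¥325,000 (q = 2 of N = 10).
Relative gaps: 0.4715, 0.2366; sum = 0.708162.
The income-gap ratio divides by q (the poor only): 0.708162 / 2 = 0.354.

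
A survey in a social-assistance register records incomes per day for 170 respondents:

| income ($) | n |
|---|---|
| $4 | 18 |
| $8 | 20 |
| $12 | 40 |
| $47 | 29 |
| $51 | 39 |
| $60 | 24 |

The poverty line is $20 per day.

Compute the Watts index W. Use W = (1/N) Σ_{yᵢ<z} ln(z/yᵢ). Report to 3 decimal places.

Incomes under z: 18×$4, 20×$8, 40×$12 (q = 78 of N = 170).
ln(z/y) terms: ln(20/4) = 1.6094 (×18); ln(20/8) = 0.9163 (×20); ln(20/12) = 0.5108 (×40).
W = 67.728722 / 170 = 0.398.

0.398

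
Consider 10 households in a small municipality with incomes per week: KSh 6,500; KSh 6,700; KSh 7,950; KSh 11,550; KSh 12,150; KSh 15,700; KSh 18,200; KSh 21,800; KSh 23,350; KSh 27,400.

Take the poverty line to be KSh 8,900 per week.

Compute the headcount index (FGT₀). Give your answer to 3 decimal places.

3 of the 10 households have income below KSh 8,900.
H = 3/10 = 0.300.

0.300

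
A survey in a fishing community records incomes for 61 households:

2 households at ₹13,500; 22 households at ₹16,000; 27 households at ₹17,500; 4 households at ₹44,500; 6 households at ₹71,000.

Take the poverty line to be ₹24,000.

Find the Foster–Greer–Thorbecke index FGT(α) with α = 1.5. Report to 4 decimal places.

Poor units: 2×₹13,500, 22×₹16,000, 27×₹17,500 (q = 51 of N = 61).
Normalized shortfalls: (24000−13500)/24000 = 0.4375 (×2); (24000−16000)/24000 = 0.3333 (×22); (24000−17500)/24000 = 0.2708 (×27).
Raised to α = 1.5: 0.28938 (×2); 0.19245 (×22); 0.14095 (×27).
Sum = 8.618206; FGT(1.5) = 8.618206 / 61 = 0.1413.

0.1413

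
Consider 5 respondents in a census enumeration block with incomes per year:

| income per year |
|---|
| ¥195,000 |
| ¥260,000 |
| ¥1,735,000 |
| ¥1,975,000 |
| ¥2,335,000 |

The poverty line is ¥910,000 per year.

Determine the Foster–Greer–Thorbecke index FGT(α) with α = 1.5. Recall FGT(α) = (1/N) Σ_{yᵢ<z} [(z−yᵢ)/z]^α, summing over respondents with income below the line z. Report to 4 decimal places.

Incomes under z: ¥195,000, ¥260,000 (q = 2 of N = 5).
Normalized shortfalls: (910000−195000)/910000 = 0.7857; (910000−260000)/910000 = 0.7143.
Raised to α = 1.5: 0.69646; 0.60368.
Sum = 1.300143; FGT(1.5) = 1.300143 / 5 = 0.2600.

0.2600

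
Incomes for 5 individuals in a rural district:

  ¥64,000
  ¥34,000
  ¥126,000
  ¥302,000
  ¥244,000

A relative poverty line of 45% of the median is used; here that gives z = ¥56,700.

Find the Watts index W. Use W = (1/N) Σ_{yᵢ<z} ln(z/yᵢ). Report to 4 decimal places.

0.1023

Poor units: ¥34,000 (q = 1 of N = 5).
Log gaps: ln(56700/34000) = 0.5114.
W = 0.511414 / 5 = 0.1023.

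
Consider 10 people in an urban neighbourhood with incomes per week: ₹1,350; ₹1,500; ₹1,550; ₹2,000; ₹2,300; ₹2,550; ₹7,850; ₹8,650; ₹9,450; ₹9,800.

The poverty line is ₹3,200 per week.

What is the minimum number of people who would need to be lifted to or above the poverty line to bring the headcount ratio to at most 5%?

6

Currently q = 6 of N = 10 are below the line (H = 0.600).
A headcount ratio of at most 5% allows at most ⌊0.05 × 10⌋ = 0 poor people.
So at least 6 − 0 = 6 must be lifted.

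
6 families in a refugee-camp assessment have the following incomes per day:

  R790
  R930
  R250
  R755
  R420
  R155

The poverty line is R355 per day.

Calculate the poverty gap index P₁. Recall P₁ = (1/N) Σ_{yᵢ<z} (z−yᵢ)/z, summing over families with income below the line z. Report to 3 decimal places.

0.143

Incomes under z: R155, R250 (q = 2 of N = 6).
Shortfall ratios: (355−155)/355 = 0.5634; (355−250)/355 = 0.2958.
Σ = 0.859155. Dividing by the full population N = 6 gives P₁ = 0.143.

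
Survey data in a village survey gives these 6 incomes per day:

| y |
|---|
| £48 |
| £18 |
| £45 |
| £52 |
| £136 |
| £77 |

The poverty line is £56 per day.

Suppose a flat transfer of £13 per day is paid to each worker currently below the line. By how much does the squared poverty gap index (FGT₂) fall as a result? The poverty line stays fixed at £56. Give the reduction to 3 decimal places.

Before: below the line — £18, £45, £48, £52; squared poverty gap index (FGT₂) = 0.08743.
After the £13 transfer: below the line — £31; squared poverty gap index (FGT₂) = 0.03322.
Reduction = 0.08743 − 0.03322 = 0.054.

0.054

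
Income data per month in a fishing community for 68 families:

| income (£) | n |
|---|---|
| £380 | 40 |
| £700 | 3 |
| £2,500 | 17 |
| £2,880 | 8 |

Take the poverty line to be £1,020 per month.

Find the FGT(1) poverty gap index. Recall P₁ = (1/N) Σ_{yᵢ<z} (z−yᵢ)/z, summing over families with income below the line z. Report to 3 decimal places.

0.383

Poor units: 40×£380, 3×£700 (q = 43 of N = 68).
Relative gaps: (1020−380)/1020 = 0.6275 (×40); (1020−700)/1020 = 0.3137 (×3).
Σ = 26.039216. Dividing by the full population N = 68 gives P₁ = 0.383.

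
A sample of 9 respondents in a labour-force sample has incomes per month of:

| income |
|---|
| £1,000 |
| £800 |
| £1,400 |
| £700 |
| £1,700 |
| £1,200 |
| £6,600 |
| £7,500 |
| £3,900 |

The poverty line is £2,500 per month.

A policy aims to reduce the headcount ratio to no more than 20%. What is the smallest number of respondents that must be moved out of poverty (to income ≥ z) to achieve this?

Currently q = 6 of N = 9 are below the line (H = 0.667).
A headcount ratio of at most 20% allows at most ⌊0.20 × 9⌋ = 1 poor respondents.
So at least 6 − 1 = 5 must be lifted.

5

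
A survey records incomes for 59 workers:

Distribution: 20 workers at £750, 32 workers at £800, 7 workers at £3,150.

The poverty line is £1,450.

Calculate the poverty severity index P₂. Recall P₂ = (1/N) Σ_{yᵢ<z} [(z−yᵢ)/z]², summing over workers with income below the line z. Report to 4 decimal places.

0.1880

Poor units: 20×£750, 32×£800 (q = 52 of N = 59).
Shortfall ratios: (1450−750)/1450 = 0.4828 (×20); (1450−800)/1450 = 0.4483 (×32).
Squared: 0.2331 (×20); 0.2010 (×32).
Sum = 11.091558; P₂ = 11.091558 / 59 = 0.1880.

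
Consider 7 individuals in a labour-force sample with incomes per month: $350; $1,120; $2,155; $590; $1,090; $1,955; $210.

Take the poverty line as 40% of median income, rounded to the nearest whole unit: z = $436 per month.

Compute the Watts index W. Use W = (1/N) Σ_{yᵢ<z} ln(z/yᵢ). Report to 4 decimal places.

Incomes under z: $210, $350 (q = 2 of N = 7).
Log shortfalls: ln(436/210) = 0.7305; ln(436/350) = 0.2197.
W = 0.950244 / 7 = 0.1357.

0.1357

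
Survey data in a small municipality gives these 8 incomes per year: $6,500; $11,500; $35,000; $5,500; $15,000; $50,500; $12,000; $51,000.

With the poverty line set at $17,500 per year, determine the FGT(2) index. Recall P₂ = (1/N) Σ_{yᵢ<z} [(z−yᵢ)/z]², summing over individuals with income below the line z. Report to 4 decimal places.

Poor units: $5,500, $6,500, $11,500, $12,000, $15,000 (q = 5 of N = 8).
Shortfall ratios: (17500−5500)/17500 = 0.6857; (17500−6500)/17500 = 0.6286; (17500−11500)/17500 = 0.3429; (17500−12000)/17500 = 0.3143; (17500−15000)/17500 = 0.1429.
Squared: 0.4702; 0.3951; 0.1176; 0.0988; 0.0204.
Sum = 1.102041; P₂ = 1.102041 / 8 = 0.1378.

0.1378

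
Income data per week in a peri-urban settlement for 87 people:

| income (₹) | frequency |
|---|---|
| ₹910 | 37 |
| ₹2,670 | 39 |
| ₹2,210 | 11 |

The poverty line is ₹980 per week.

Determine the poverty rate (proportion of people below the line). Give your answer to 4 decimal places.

0.4253

37 of the 87 people have income below ₹980.
H = 37/87 = 0.4253.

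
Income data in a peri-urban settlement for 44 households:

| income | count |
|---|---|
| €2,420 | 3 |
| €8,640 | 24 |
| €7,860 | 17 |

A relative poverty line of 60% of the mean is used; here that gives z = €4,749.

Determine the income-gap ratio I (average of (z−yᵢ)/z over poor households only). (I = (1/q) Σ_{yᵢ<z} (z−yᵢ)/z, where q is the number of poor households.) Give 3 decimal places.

0.490

Below z: 3×€2,420 (q = 3 of N = 44).
Relative gaps: 0.4904 (×3); sum = 1.471257.
The income-gap ratio divides by q (the poor only): 1.471257 / 3 = 0.490.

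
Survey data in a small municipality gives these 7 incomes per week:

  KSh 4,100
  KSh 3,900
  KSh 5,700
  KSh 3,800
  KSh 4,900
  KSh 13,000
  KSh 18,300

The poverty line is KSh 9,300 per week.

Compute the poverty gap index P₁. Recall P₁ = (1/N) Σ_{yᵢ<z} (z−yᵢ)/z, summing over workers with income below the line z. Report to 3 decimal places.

Below the line: KSh 3,800, KSh 3,900, KSh 4,100, KSh 4,900, KSh 5,700 (q = 5 of N = 7).
Gap ratios (z−y)/z: (9300−3800)/9300 = 0.5914; (9300−3900)/9300 = 0.5806; (9300−4100)/9300 = 0.5591; (9300−4900)/9300 = 0.4731; (9300−5700)/9300 = 0.3871.
Sum of shortfalls = 2.591398; P₁ averages over all N: 2.591398 / 7 = 0.370.

0.370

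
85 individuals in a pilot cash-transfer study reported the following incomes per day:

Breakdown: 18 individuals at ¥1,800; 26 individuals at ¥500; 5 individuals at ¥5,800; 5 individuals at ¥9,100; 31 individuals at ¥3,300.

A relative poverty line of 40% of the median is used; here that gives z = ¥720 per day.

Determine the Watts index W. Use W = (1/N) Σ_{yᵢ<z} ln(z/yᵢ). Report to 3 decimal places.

Below the line: 26×¥500 (q = 26 of N = 85).
Log gaps: ln(720/500) = 0.3646 (×26).
W = 9.480721 / 85 = 0.112.

0.112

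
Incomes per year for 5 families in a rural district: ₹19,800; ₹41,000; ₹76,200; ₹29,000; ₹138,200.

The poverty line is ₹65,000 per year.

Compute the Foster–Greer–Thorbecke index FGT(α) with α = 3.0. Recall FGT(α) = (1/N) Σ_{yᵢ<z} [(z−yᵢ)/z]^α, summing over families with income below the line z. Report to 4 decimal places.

0.1113

Incomes under z: ₹19,800, ₹29,000, ₹41,000 (q = 3 of N = 5).
Normalized shortfalls: (65000−19800)/65000 = 0.6954; (65000−29000)/65000 = 0.5538; (65000−41000)/65000 = 0.3692.
Raised to α = 3.0: 0.33626; 0.16989; 0.05034.
Sum = 0.556488; FGT(3.0) = 0.556488 / 5 = 0.1113.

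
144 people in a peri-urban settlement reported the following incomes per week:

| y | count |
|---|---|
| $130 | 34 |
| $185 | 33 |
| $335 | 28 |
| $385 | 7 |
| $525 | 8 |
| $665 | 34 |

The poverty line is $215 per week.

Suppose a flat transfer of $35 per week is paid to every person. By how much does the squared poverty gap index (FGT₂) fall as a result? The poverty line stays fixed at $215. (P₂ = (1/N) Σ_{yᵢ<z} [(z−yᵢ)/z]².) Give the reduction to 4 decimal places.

0.0286

Before: below the line — 34×$130, 33×$185; squared poverty gap index (FGT₂) = 0.041366.
After the $35 transfer: below the line — 34×$165; squared poverty gap index (FGT₂) = 0.012770.
Reduction = 0.041366 − 0.012770 = 0.0286.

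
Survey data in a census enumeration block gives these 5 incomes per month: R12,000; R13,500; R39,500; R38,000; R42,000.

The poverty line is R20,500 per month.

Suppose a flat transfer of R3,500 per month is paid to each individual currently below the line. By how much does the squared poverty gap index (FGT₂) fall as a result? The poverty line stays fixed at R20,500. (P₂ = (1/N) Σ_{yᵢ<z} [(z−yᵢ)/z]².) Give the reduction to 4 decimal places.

Before: below the line — R12,000, R13,500; squared poverty gap index (FGT₂) = 0.057704.
After the R3,500 transfer: below the line — R15,500, R17,000; squared poverty gap index (FGT₂) = 0.017728.
Reduction = 0.057704 − 0.017728 = 0.0400.

0.0400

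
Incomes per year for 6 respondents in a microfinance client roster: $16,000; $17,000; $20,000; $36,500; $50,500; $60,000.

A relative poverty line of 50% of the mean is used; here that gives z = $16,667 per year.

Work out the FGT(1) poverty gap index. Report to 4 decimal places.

0.0067

Incomes under z: $16,000 (q = 1 of N = 6).
Relative gaps: (16667−16000)/16667 = 0.0400.
Σ = 0.040019. Dividing by the full population N = 6 gives P₁ = 0.0067.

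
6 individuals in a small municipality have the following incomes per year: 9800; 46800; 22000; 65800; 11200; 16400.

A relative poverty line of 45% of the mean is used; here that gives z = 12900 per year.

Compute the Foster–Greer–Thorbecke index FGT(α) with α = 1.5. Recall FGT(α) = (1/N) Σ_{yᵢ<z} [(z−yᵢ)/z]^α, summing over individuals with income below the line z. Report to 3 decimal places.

Below z: 9800, 11200 (q = 2 of N = 6).
Gap ratios (z−y)/z: (12900−9800)/12900 = 0.2403; (12900−11200)/12900 = 0.1318.
Raised to α = 1.5: 0.11780; 0.04784.
Sum = 0.165643; FGT(1.5) = 0.165643 / 6 = 0.028.

0.028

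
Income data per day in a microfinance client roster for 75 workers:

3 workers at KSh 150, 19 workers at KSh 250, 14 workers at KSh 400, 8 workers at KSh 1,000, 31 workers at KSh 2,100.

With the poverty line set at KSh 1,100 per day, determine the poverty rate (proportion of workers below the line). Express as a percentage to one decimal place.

58.7%

44 of the 75 workers have income below KSh 1,100.
H = 44/75 = 58.7%.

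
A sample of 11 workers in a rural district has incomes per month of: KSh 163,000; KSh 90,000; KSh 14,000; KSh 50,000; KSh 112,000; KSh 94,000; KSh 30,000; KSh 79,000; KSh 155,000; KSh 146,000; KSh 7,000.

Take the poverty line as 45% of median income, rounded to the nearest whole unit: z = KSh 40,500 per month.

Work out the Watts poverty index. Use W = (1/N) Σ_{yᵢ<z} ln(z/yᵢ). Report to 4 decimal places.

0.2834

Poor units: KSh 7,000, KSh 14,000, KSh 30,000 (q = 3 of N = 11).
Log shortfalls: ln(40500/7000) = 1.7554; ln(40500/14000) = 1.0622; ln(40500/30000) = 0.3001.
W = 3.117741 / 11 = 0.2834.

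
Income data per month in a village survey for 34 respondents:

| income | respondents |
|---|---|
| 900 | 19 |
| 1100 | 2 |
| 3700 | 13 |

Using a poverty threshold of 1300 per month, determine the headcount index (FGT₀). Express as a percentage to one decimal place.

61.8%

21 of the 34 respondents have income below 1300.
H = 21/34 = 61.8%.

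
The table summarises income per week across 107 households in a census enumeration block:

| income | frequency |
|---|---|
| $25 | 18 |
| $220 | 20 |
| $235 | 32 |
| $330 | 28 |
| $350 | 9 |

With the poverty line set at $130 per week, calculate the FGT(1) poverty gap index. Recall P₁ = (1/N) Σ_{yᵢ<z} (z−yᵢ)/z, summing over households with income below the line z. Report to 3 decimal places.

0.136

Poor units: 18×$25 (q = 18 of N = 107).
Normalized shortfalls: (130−25)/130 = 0.8077 (×18).
Σ = 14.538462. Dividing by the full population N = 107 gives P₁ = 0.136.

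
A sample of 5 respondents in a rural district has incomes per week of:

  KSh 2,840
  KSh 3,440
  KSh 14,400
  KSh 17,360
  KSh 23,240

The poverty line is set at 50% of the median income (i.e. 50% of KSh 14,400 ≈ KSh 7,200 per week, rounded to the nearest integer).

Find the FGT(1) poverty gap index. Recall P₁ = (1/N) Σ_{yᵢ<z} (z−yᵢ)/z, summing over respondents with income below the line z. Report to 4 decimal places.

Poor units: KSh 2,840, KSh 3,440 (q = 2 of N = 5).
Normalized shortfalls: (7200−2840)/7200 = 0.6056; (7200−3440)/7200 = 0.5222.
Sum of shortfalls = 1.127778; P₁ averages over all N: 1.127778 / 5 = 0.2256.

0.2256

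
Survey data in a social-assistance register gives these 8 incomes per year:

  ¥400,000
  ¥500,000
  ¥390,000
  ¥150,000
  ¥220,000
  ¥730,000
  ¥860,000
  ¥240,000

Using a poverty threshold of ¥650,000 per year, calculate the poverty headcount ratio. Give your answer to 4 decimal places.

6 of the 8 workers have income below ¥650,000.
H = 6/8 = 0.7500.

0.7500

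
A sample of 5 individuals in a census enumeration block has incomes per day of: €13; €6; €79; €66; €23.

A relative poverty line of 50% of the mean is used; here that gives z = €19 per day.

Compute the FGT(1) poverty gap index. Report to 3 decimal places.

Below z: €6, €13 (q = 2 of N = 5).
Normalized shortfalls: (19−6)/19 = 0.6842; (19−13)/19 = 0.3158.
Sum of shortfalls = 1.000000; P₁ averages over all N: 1.000000 / 5 = 0.200.

0.200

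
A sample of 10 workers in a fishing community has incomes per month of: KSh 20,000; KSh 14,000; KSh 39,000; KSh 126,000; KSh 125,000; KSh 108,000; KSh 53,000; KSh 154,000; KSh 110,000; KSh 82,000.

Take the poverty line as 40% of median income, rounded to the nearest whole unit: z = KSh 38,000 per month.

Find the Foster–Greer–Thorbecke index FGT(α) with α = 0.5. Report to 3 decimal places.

Incomes under z: KSh 14,000, KSh 20,000 (q = 2 of N = 10).
Gap ratios (z−y)/z: (38000−14000)/38000 = 0.6316; (38000−20000)/38000 = 0.4737.
Raised to α = 0.5: 0.79472; 0.68825.
Sum = 1.482967; FGT(0.5) = 1.482967 / 10 = 0.148.

0.148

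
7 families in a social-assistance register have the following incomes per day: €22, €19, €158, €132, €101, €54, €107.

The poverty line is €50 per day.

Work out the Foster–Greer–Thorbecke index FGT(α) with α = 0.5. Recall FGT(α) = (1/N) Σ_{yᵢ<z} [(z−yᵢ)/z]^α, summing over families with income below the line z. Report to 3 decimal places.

0.219

Poor units: €19, €22 (q = 2 of N = 7).
Relative gaps: (50−19)/50 = 0.6200; (50−22)/50 = 0.5600.
Raised to α = 0.5: 0.78740; 0.74833.
Sum = 1.535732; FGT(0.5) = 1.535732 / 7 = 0.219.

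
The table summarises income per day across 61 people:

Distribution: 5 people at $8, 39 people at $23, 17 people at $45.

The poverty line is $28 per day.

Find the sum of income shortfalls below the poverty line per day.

$295

Below z: 5×$8, 39×$23 (q = 44 of N = 61).
Individual gaps: 5×(28−8) = 100; 39×(28−23) = 195.
Aggregate gap = $295.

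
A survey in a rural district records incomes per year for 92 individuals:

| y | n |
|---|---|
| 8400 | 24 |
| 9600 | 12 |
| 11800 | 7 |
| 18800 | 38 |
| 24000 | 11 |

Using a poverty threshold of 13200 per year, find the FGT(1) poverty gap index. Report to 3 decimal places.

0.139

Incomes under z: 24×8400, 12×9600, 7×11800 (q = 43 of N = 92).
Normalized shortfalls: (13200−8400)/13200 = 0.3636 (×24); (13200−9600)/13200 = 0.2727 (×12); (13200−11800)/13200 = 0.1061 (×7).
Σ = 12.742424. Dividing by the full population N = 92 gives P₁ = 0.139.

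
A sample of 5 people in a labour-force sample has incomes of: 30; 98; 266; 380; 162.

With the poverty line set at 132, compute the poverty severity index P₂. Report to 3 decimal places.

0.133

Poor units: 30, 98 (q = 2 of N = 5).
Gap ratios (z−y)/z: (132−30)/132 = 0.7727; (132−98)/132 = 0.2576.
Squared: 0.5971; 0.0663.
Sum = 0.663453; P₂ = 0.663453 / 5 = 0.133.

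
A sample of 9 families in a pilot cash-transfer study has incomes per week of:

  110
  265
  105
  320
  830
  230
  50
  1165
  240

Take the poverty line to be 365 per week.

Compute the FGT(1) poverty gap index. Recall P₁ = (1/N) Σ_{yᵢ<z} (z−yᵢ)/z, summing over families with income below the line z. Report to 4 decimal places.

Poor units: 50, 105, 110, 230, 240, 265, 320 (q = 7 of N = 9).
Relative gaps: (365−50)/365 = 0.8630; (365−105)/365 = 0.7123; (365−110)/365 = 0.6986; (365−230)/365 = 0.3699; (365−240)/365 = 0.3425; (365−265)/365 = 0.2740; (365−320)/365 = 0.1233.
Sum of shortfalls = 3.383562; P₁ averages over all N: 3.383562 / 9 = 0.3760.

0.3760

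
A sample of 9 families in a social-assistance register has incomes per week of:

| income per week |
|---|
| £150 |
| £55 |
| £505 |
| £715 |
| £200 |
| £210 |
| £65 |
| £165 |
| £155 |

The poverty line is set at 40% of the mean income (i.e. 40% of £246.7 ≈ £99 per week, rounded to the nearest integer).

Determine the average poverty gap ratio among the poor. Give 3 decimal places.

Incomes under z: £55, £65 (q = 2 of N = 9).
Shortfall ratios (z−y)/z: 0.4444, 0.3434; sum = 0.787879.
The income-gap ratio divides by q (the poor only): 0.787879 / 2 = 0.394.

0.394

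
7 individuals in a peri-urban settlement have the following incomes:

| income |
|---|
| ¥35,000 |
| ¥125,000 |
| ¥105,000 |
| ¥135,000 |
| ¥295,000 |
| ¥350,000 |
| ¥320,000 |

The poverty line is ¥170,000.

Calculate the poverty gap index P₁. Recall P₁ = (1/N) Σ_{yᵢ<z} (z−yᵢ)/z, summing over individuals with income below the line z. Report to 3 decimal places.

Below z: ¥35,000, ¥105,000, ¥125,000, ¥135,000 (q = 4 of N = 7).
Gap ratios (z−y)/z: (170000−35000)/170000 = 0.7941; (170000−105000)/170000 = 0.3824; (170000−125000)/170000 = 0.2647; (170000−135000)/170000 = 0.2059.
Σ = 1.647059. Dividing by the full population N = 7 gives P₁ = 0.235.

0.235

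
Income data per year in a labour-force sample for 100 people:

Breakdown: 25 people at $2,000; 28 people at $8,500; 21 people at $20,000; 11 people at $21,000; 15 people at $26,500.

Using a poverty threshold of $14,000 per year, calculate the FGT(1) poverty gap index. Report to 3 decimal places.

0.324

Poor units: 25×$2,000, 28×$8,500 (q = 53 of N = 100).
Gap ratios (z−y)/z: (14000−2000)/14000 = 0.8571 (×25); (14000−8500)/14000 = 0.3929 (×28).
Sum of shortfalls = 32.428571; P₁ averages over all N: 32.428571 / 100 = 0.324.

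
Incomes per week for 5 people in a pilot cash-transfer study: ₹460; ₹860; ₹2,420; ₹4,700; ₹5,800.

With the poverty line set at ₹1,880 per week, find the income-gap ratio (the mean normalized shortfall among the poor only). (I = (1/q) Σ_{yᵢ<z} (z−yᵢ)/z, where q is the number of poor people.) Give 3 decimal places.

0.649

Below z: ₹460, ₹860 (q = 2 of N = 5).
Relative gaps: 0.7553, 0.5426; sum = 1.297872.
I averages over the q = 2 poor units only: 1.297872 / 2 = 0.649.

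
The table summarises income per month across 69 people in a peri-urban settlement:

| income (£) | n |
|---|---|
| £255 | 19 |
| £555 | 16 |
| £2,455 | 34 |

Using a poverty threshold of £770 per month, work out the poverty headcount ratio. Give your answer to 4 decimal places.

0.5072

35 of the 69 people have income below £770.
H = 35/69 = 0.5072.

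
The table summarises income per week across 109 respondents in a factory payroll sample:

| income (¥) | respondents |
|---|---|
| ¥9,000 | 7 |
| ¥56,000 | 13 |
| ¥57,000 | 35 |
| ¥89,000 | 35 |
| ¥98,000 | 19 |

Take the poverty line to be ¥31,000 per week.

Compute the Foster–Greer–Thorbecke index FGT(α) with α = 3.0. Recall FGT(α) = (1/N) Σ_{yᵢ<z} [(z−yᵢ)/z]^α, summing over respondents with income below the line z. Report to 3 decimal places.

Below the line: 7×¥9,000 (q = 7 of N = 109).
Shortfall ratios: (31000−9000)/31000 = 0.7097 (×7).
Raised to α = 3.0: 0.35742 (×7).
Sum = 2.501964; FGT(3.0) = 2.501964 / 109 = 0.023.

0.023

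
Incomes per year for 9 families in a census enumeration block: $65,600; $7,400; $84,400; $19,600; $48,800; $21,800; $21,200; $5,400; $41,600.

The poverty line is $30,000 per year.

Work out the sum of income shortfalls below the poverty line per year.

Poor units: $5,400, $7,400, $19,600, $21,200, $21,800 (q = 5 of N = 9).
Individual gaps: 30000−5400 = 24600; 30000−7400 = 22600; 30000−19600 = 10400; 30000−21200 = 8800; 30000−21800 = 8200.
Aggregate gap = $74,600.

$74,600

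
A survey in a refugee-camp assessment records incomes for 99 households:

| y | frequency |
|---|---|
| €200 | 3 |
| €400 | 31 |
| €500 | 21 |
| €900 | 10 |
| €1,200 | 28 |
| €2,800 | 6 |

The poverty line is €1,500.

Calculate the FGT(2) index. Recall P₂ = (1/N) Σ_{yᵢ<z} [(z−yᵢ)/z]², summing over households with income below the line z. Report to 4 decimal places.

Incomes under z: 3×€200, 31×€400, 21×€500, 10×€900, 28×€1,200 (q = 93 of N = 99).
Normalized shortfalls: (1500−200)/1500 = 0.8667 (×3); (1500−400)/1500 = 0.7333 (×31); (1500−500)/1500 = 0.6667 (×21); (1500−900)/1500 = 0.4000 (×10); (1500−1200)/1500 = 0.2000 (×28).
Squared: 0.7511 (×3); 0.5378 (×31); 0.4444 (×21); 0.1600 (×10); 0.0400 (×28).
Sum = 30.977778; P₂ = 30.977778 / 99 = 0.3129.

0.3129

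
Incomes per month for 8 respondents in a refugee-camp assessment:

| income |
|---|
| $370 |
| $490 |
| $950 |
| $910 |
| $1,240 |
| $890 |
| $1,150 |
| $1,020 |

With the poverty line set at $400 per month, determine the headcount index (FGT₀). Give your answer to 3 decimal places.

1 of the 8 respondents have income below $400.
H = 1/8 = 0.125.

0.125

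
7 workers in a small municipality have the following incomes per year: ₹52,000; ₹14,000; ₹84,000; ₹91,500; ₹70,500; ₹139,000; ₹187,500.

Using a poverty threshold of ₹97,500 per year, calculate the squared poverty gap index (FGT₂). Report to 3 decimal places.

0.150

Below z: ₹14,000, ₹52,000, ₹70,500, ₹84,000, ₹91,500 (q = 5 of N = 7).
Shortfall ratios: (97500−14000)/97500 = 0.8564; (97500−52000)/97500 = 0.4667; (97500−70500)/97500 = 0.2769; (97500−84000)/97500 = 0.1385; (97500−91500)/97500 = 0.0615.
Squared: 0.7334; 0.2178; 0.0767; 0.0192; 0.0038.
Sum = 1.050861; P₂ = 1.050861 / 7 = 0.150.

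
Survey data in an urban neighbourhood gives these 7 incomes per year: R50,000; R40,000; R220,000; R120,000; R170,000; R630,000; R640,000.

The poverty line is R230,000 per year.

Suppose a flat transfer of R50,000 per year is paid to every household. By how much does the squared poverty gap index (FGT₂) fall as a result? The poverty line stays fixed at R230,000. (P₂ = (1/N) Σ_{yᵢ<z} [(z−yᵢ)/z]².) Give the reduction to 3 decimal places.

0.119

Before: below the line — R40,000, R50,000, R120,000, R170,000, R220,000; squared poverty gap index (FGT₂) = 0.22765.
After the R50,000 transfer: below the line — R90,000, R100,000, R170,000, R220,000; squared poverty gap index (FGT₂) = 0.10856.
Reduction = 0.22765 − 0.10856 = 0.119.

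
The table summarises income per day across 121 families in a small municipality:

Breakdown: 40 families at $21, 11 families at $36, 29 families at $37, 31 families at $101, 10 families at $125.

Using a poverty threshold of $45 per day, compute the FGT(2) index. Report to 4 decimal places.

Poor units: 40×$21, 11×$36, 29×$37 (q = 80 of N = 121).
Gap ratios (z−y)/z: (45−21)/45 = 0.5333 (×40); (45−36)/45 = 0.2000 (×11); (45−37)/45 = 0.1778 (×29).
Squared: 0.2844 (×40); 0.0400 (×11); 0.0316 (×29).
Sum = 12.734321; P₂ = 12.734321 / 121 = 0.1052.

0.1052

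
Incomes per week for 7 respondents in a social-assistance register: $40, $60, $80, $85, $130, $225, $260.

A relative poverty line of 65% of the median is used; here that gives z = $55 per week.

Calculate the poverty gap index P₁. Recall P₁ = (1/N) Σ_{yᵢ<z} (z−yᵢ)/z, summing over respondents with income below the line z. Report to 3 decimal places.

Below the line: $40 (q = 1 of N = 7).
Normalized shortfalls: (55−40)/55 = 0.2727.
Sum of shortfalls = 0.272727; P₁ averages over all N: 0.272727 / 7 = 0.039.

0.039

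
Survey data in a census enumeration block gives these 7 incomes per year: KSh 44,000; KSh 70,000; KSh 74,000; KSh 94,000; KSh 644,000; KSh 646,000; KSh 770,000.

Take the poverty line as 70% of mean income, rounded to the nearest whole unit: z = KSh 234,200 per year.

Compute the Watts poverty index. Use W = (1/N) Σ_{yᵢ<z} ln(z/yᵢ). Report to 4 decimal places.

0.7064

Incomes under z: KSh 44,000, KSh 70,000, KSh 74,000, KSh 94,000 (q = 4 of N = 7).
ln(z/y) terms: ln(234200/44000) = 1.6720; ln(234200/70000) = 1.2077; ln(234200/74000) = 1.1521; ln(234200/94000) = 0.9129.
W = 4.944657 / 7 = 0.7064.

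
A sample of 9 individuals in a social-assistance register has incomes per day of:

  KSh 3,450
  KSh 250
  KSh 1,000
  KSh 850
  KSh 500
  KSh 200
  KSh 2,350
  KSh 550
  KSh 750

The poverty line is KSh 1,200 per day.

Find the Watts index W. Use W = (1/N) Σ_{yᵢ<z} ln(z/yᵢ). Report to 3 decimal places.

Incomes under z: KSh 200, KSh 250, KSh 500, KSh 550, KSh 750, KSh 850, KSh 1,000 (q = 7 of N = 9).
Log shortfalls: ln(1200/200) = 1.7918; ln(1200/250) = 1.5686; ln(1200/500) = 0.8755; ln(1200/550) = 0.7802; ln(1200/750) = 0.4700; ln(1200/850) = 0.3448; ln(1200/1000) = 0.1823.
W = 6.013168 / 9 = 0.668.

0.668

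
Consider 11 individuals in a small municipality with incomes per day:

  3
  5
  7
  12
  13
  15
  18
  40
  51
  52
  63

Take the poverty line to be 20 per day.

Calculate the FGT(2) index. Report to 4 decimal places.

Incomes under z: 3, 5, 7, 12, 13, 15, 18 (q = 7 of N = 11).
Normalized shortfalls: (20−3)/20 = 0.8500; (20−5)/20 = 0.7500; (20−7)/20 = 0.6500; (20−12)/20 = 0.4000; (20−13)/20 = 0.3500; (20−15)/20 = 0.2500; (20−18)/20 = 0.1000.
Squared: 0.7225; 0.5625; 0.4225; 0.1600; 0.1225; 0.0625; 0.0100.
Sum = 2.062500; P₂ = 2.062500 / 11 = 0.1875.

0.1875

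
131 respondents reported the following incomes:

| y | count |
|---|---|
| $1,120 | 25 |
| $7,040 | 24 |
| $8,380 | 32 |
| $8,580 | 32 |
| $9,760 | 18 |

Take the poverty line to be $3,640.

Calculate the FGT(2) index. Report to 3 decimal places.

Incomes under z: 25×$1,120 (q = 25 of N = 131).
Gap ratios (z−y)/z: (3640−1120)/3640 = 0.6923 (×25).
Squared: 0.4793 (×25).
Sum = 11.982249; P₂ = 11.982249 / 131 = 0.091.

0.091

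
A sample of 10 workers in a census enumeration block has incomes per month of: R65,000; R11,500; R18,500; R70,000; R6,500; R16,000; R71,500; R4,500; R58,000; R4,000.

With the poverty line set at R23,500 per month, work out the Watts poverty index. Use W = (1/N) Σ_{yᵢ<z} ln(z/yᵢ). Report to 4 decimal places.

0.6047

Below the line: R4,000, R4,500, R6,500, R11,500, R16,000, R18,500 (q = 6 of N = 10).
ln(z/y) terms: ln(23500/4000) = 1.7707; ln(23500/4500) = 1.6529; ln(23500/6500) = 1.2852; ln(23500/11500) = 0.7147; ln(23500/16000) = 0.3844; ln(23500/18500) = 0.2392.
W = 6.047122 / 10 = 0.6047.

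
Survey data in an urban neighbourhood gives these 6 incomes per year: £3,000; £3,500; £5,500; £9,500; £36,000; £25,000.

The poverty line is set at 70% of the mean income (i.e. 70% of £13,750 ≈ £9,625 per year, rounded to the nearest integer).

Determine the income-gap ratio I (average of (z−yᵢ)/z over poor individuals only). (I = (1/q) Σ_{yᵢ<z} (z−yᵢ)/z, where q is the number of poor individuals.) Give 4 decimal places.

Poor units: £3,000, £3,500, £5,500, £9,500 (q = 4 of N = 6).
Relative gaps: 0.6883, 0.6364, 0.4286, 0.0130; sum = 1.766234.
I averages over the q = 4 poor units only: 1.766234 / 4 = 0.4416.

0.4416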